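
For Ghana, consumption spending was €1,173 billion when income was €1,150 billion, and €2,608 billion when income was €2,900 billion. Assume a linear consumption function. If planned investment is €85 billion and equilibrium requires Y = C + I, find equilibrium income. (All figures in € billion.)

Y = 1750

MPC = (2608 − 1173)/(2900 − 1150) = 1435/1750 = 0.82
a = 1173 − 0.82(1150) = 230
Equilibrium: Y = 230 + 0.82Y + 85
0.18Y = 315, so Y = 315/0.18 = 1750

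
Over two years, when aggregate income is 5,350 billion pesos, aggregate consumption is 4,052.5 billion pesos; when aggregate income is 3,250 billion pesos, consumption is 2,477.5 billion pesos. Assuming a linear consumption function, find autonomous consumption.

a = 40

MPC = ΔC/ΔY = (4052.5 − 2477.5)/(5350 − 3250) = 1575/2100 = 0.75
a = C − MPC·Y = 2477.5 − 0.75(3250) = 2477.5 − 2437.5 = 40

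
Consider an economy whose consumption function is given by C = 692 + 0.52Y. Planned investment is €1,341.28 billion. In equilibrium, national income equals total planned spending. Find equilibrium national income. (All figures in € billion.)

Y = 4236

Y = C + I = 692 + 0.52Y + 1341.28
Y − 0.52Y = 2033.28
0.48Y = 2033.28, so Y = 2033.28/0.48 = 4236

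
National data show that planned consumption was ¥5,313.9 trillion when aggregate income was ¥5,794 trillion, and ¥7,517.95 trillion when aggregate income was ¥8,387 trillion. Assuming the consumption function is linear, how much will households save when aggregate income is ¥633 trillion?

MPC = (7517.95 − 5313.9)/(8387 − 5794) = 2204.05/2593 = 0.85
a = 5313.9 − 0.85(5794) = 5313.9 − 4924.9 = 389
C = 389 + 0.85(633) = 927.05
S = 633 − 927.05 = -294.05

S = -294.05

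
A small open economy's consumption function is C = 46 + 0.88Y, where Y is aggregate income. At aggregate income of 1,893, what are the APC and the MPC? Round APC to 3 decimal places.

MPC = 0.88 (the slope of the consumption function)
C = 46 + 0.88(1893) = 1711.84, so APC = 1711.84/1893 = 0.904

APC = 0.904; MPC = 0.88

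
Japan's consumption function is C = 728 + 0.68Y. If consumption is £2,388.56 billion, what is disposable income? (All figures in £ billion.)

728 + 0.68Y = 2388.56
0.68Y = 1660.56, so Y = 1660.56/0.68 = 2442

Y = 2442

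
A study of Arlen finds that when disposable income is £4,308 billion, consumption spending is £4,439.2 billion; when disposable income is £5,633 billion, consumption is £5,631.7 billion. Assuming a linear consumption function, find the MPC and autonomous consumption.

MPC = ΔC/ΔY = (5631.7 − 4439.2)/(5633 − 4308) = 1192.5/1325 = 0.9
a = C − MPC·Y = 4439.2 − 0.9(4308) = 4439.2 − 3877.2 = 562

MPC = 0.9; a = 562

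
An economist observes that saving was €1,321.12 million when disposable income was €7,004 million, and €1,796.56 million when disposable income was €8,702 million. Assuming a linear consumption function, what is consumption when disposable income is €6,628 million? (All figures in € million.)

MPS = ΔS/ΔY = (1796.56 − 1321.12)/(8702 − 7004) = 475.44/1698 = 0.28
MPC = 1 − MPS = 0.72
Autonomous saving = 1321.12 − 0.28(7004) = -640, so a = 640
C = 640 + 0.72(6628) = 640 + 4772.16 = 5412.16

C = 5412.16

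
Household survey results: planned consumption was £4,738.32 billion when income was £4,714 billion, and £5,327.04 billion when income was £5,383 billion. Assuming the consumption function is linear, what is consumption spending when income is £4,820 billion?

C = 4831.6

MPC = (5327.04 − 4738.32)/(5383 − 4714) = 588.72/669 = 0.88
a = 4738.32 − 0.88(4714) = 4738.32 − 4148.32 = 590
C = 590 + 0.88(4820) = 590 + 4241.6 = 4831.6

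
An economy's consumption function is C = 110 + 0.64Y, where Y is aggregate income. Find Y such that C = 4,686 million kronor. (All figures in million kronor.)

Y = 7150

110 + 0.64Y = 4686
0.64Y = 4576, so Y = 4576/0.64 = 7150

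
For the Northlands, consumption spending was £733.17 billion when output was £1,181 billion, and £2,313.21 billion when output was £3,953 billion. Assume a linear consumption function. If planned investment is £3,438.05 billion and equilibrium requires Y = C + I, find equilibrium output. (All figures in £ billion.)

MPC = (2313.21 − 733.17)/(3953 − 1181) = 1580.04/2772 = 0.57
a = 733.17 − 0.57(1181) = 60
Equilibrium: Y = 60 + 0.57Y + 3438.05
0.43Y = 3498.05, so Y = 3498.05/0.43 = 8135

Y = 8135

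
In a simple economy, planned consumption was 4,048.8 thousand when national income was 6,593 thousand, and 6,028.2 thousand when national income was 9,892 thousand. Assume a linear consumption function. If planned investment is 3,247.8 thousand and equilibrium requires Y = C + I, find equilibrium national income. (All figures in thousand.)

MPC = (6028.2 − 4048.8)/(9892 − 6593) = 1979.4/3299 = 0.6
a = 4048.8 − 0.6(6593) = 93
Equilibrium: Y = 93 + 0.6Y + 3247.8
0.4Y = 3340.8, so Y = 3340.8/0.4 = 8352

Y = 8352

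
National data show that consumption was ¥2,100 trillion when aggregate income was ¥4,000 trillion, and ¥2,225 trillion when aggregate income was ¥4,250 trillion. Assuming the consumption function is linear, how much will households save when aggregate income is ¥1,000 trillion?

MPC = (2225 − 2100)/(4250 − 4000) = 125/250 = 0.5
a = 2100 − 0.5(4000) = 2100 − 2000 = 100
C = 100 + 0.5(1000) = 600
S = 1000 − 600 = 400

S = 400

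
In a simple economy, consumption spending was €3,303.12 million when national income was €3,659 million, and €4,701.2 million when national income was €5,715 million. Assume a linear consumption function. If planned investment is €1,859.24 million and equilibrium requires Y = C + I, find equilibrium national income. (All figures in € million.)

MPC = (4701.2 − 3303.12)/(5715 − 3659) = 1398.08/2056 = 0.68
a = 3303.12 − 0.68(3659) = 815
Equilibrium: Y = 815 + 0.68Y + 1859.24
0.32Y = 2674.24, so Y = 2674.24/0.32 = 8357

Y = 8357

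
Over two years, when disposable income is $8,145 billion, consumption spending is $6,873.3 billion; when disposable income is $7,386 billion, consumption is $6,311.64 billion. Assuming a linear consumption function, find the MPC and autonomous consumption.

MPC = 0.74; a = 846

MPC = ΔC/ΔY = (6873.3 − 6311.64)/(8145 − 7386) = 561.66/759 = 0.74
a = C − MPC·Y = 6311.64 − 0.74(7386) = 6311.64 − 5465.64 = 846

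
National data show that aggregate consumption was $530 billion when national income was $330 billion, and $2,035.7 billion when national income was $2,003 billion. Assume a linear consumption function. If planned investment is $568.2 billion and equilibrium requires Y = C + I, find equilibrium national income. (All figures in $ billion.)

Y = 8012

MPC = (2035.7 − 530)/(2003 − 330) = 1505.7/1673 = 0.9
a = 530 − 0.9(330) = 233
Equilibrium: Y = 233 + 0.9Y + 568.2
0.1Y = 801.2, so Y = 801.2/0.1 = 8012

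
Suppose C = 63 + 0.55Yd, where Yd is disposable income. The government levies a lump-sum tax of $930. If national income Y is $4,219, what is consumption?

Yd = Y − T = 4219 − 930 = 3289
C = 63 + 0.55(3289) = 63 + 1808.95 = 1871.95

C = 1871.95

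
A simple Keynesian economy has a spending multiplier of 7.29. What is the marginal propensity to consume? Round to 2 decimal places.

k = 1/(1 − MPC), so 1 − MPC = 1/k = 1/7.29 = 0.1372
MPC = 1 − 0.1372 = 0.86

MPC = 0.86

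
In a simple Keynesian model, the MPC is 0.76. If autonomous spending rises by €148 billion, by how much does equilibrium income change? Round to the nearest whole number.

ΔY ≈ 617

The multiplier is 1/(1 − MPC) = 1/0.24.
ΔY = 148/0.24 = 616.67 ≈ 617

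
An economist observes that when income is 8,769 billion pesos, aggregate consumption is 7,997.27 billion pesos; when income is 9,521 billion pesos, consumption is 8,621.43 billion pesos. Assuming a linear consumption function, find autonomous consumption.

a = 719

MPC = ΔC/ΔY = (8621.43 − 7997.27)/(9521 − 8769) = 624.16/752 = 0.83
a = C − MPC·Y = 7997.27 − 0.83(8769) = 7997.27 − 7278.27 = 719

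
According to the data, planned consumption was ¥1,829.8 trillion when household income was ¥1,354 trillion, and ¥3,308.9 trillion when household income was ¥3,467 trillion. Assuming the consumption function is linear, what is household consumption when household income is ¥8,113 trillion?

MPC = (3308.9 − 1829.8)/(3467 − 1354) = 1479.1/2113 = 0.7
a = 1829.8 − 0.7(1354) = 1829.8 − 947.8 = 882
C = 882 + 0.7(8113) = 882 + 5679.1 = 6561.1

C = 6561.1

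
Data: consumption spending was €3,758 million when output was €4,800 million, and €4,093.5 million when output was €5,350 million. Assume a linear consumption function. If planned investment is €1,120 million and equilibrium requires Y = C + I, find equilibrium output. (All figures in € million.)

Y = 5000

MPC = (4093.5 − 3758)/(5350 − 4800) = 335.5/550 = 0.61
a = 3758 − 0.61(4800) = 830
Equilibrium: Y = 830 + 0.61Y + 1120
0.39Y = 1950, so Y = 1950/0.39 = 5000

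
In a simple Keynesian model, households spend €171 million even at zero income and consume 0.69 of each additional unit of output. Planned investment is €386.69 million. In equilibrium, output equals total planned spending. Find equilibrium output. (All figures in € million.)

Y = 1799

Y = C + I = 171 + 0.69Y + 386.69
Y − 0.69Y = 557.69
0.31Y = 557.69, so Y = 557.69/0.31 = 1799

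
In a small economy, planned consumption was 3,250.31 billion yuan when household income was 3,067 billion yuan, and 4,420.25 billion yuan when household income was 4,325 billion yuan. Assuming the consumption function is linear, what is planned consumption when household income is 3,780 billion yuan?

MPC = (4420.25 − 3250.31)/(4325 − 3067) = 1169.94/1258 = 0.93
a = 3250.31 − 0.93(3067) = 3250.31 − 2852.31 = 398
C = 398 + 0.93(3780) = 398 + 3515.4 = 3913.4

C = 3913.4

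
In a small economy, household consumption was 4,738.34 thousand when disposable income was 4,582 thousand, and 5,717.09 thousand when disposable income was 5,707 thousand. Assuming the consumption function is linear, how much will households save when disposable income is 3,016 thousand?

MPC = (5717.09 − 4738.34)/(5707 − 4582) = 978.75/1125 = 0.87
a = 4738.34 − 0.87(4582) = 4738.34 − 3986.34 = 752
C = 752 + 0.87(3016) = 3375.92
S = 3016 − 3375.92 = -359.92

S = -359.92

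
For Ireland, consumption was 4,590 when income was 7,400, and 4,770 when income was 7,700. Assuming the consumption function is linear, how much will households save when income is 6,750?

MPC = (4770 − 4590)/(7700 − 7400) = 180/300 = 0.6
a = 4590 − 0.6(7400) = 4590 − 4440 = 150
C = 150 + 0.6(6750) = 4200
S = 6750 − 4200 = 2550

S = 2550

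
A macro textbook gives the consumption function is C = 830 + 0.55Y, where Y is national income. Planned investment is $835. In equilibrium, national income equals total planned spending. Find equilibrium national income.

Y = 3700

Y = C + I = 830 + 0.55Y + 835
Y − 0.55Y = 1665
0.45Y = 1665, so Y = 1665/0.45 = 3700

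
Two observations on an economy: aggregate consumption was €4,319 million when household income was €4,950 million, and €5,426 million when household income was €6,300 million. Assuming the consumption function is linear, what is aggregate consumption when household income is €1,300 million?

C = 1326

MPC = (5426 − 4319)/(6300 − 4950) = 1107/1350 = 0.82
a = 4319 − 0.82(4950) = 4319 − 4059 = 260
C = 260 + 0.82(1300) = 260 + 1066 = 1326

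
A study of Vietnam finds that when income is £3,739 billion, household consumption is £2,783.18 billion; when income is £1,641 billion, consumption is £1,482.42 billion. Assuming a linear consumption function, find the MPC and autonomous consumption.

MPC = ΔC/ΔY = (2783.18 − 1482.42)/(3739 − 1641) = 1300.76/2098 = 0.62
a = C − MPC·Y = 1482.42 − 0.62(1641) = 1482.42 − 1017.42 = 465

MPC = 0.62; a = 465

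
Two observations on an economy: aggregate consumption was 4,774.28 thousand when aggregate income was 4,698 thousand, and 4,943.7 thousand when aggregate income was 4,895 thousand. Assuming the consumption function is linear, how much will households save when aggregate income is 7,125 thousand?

MPC = (4943.7 − 4774.28)/(4895 − 4698) = 169.42/197 = 0.86
a = 4774.28 − 0.86(4698) = 4774.28 − 4040.28 = 734
C = 734 + 0.86(7125) = 6861.5
S = 7125 − 6861.5 = 263.5

S = 263.5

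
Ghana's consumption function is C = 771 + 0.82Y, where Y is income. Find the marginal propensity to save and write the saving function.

MPS = 1 − MPC = 1 − 0.82 = 0.18
S = Y − C = -771 + 0.18Y

MPS = 0.18; S = -771 + 0.18Y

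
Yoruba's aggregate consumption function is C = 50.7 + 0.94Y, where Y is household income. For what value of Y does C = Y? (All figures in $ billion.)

Y = 845

At break-even, C = Y: 50.7 + 0.94Y = Y
0.06Y = 50.7, so Y = 50.7/0.06 = 845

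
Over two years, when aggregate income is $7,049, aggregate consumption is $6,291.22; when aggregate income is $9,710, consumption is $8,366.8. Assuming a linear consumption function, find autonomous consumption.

MPC = ΔC/ΔY = (8366.8 − 6291.22)/(9710 − 7049) = 2075.58/2661 = 0.78
a = C − MPC·Y = 6291.22 − 0.78(7049) = 6291.22 − 5498.22 = 793

a = 793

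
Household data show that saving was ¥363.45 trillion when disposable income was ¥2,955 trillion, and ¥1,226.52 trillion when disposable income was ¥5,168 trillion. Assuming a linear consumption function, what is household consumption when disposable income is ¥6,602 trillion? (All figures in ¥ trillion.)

MPS = ΔS/ΔY = (1226.52 − 363.45)/(5168 − 2955) = 863.07/2213 = 0.39
MPC = 1 − MPS = 0.61
Autonomous saving = 363.45 − 0.39(2955) = -789, so a = 789
C = 789 + 0.61(6602) = 789 + 4027.22 = 4816.22

C = 4816.22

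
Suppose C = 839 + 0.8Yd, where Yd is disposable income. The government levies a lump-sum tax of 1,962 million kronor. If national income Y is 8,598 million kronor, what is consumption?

Yd = Y − T = 8598 − 1962 = 6636
C = 839 + 0.8(6636) = 839 + 5308.8 = 6147.8

C = 6147.8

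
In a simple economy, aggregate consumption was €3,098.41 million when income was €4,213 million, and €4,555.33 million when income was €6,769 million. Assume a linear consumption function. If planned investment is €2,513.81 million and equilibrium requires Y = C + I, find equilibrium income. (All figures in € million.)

MPC = (4555.33 − 3098.41)/(6769 − 4213) = 1456.92/2556 = 0.57
a = 3098.41 − 0.57(4213) = 697
Equilibrium: Y = 697 + 0.57Y + 2513.81
0.43Y = 3210.81, so Y = 3210.81/0.43 = 7467

Y = 7467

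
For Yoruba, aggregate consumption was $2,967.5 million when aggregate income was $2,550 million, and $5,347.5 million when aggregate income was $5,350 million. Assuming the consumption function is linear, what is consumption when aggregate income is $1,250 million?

MPC = (5347.5 − 2967.5)/(5350 − 2550) = 2380/2800 = 0.85
a = 2967.5 − 0.85(2550) = 2967.5 − 2167.5 = 800
C = 800 + 0.85(1250) = 800 + 1062.5 = 1862.5

C = 1862.5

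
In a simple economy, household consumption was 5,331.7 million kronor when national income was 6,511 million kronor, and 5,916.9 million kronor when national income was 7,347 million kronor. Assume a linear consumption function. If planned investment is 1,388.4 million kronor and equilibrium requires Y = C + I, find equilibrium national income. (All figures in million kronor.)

Y = 7208

MPC = (5916.9 − 5331.7)/(7347 − 6511) = 585.2/836 = 0.7
a = 5331.7 − 0.7(6511) = 774
Equilibrium: Y = 774 + 0.7Y + 1388.4
0.3Y = 2162.4, so Y = 2162.4/0.3 = 7208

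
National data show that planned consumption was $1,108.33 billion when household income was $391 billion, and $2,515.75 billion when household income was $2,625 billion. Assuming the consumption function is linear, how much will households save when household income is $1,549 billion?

S = -288.87

MPC = (2515.75 − 1108.33)/(2625 − 391) = 1407.42/2234 = 0.63
a = 1108.33 − 0.63(391) = 1108.33 − 246.33 = 862
C = 862 + 0.63(1549) = 1837.87
S = 1549 − 1837.87 = -288.87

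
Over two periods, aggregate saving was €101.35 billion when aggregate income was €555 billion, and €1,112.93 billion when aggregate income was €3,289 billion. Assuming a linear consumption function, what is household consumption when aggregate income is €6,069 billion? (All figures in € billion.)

MPS = ΔS/ΔY = (1112.93 − 101.35)/(3289 − 555) = 1011.58/2734 = 0.37
MPC = 1 − MPS = 0.63
Autonomous saving = 101.35 − 0.37(555) = -104, so a = 104
C = 104 + 0.63(6069) = 104 + 3823.47 = 3927.47

C = 3927.47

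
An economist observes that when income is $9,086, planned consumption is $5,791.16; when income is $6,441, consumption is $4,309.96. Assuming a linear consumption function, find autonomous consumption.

MPC = ΔC/ΔY = (5791.16 − 4309.96)/(9086 − 6441) = 1481.2/2645 = 0.56
a = C − MPC·Y = 4309.96 − 0.56(6441) = 4309.96 − 3606.96 = 703

a = 703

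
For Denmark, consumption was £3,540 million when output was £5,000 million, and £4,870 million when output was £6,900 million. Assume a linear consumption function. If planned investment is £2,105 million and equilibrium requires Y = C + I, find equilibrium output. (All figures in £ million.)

Y = 7150

MPC = (4870 − 3540)/(6900 − 5000) = 1330/1900 = 0.7
a = 3540 − 0.7(5000) = 40
Equilibrium: Y = 40 + 0.7Y + 2105
0.3Y = 2145, so Y = 2145/0.3 = 7150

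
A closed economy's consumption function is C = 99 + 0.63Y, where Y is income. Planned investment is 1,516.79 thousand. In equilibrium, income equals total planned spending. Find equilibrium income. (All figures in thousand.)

Y = C + I = 99 + 0.63Y + 1516.79
Y − 0.63Y = 1615.79
0.37Y = 1615.79, so Y = 1615.79/0.37 = 4367

Y = 4367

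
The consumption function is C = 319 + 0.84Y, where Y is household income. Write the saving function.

S = Y − C = Y − (319 + 0.84Y) = -319 + (1 − 0.84)Y

S = -319 + 0.16Y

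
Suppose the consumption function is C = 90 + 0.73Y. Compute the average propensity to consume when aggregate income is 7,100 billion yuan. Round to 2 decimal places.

APC = 0.74

C = 90 + 0.73(7100) = 5273
APC = C/Y = 5273/7100 = 0.74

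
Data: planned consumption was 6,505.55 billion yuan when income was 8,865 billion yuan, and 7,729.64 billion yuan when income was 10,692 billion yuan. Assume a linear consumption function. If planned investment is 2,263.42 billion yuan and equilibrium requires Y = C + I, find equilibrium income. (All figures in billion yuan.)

MPC = (7729.64 − 6505.55)/(10692 − 8865) = 1224.09/1827 = 0.67
a = 6505.55 − 0.67(8865) = 566
Equilibrium: Y = 566 + 0.67Y + 2263.42
0.33Y = 2829.42, so Y = 2829.42/0.33 = 8574

Y = 8574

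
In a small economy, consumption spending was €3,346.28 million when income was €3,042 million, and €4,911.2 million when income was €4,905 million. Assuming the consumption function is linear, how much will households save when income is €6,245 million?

MPC = (4911.2 − 3346.28)/(4905 − 3042) = 1564.92/1863 = 0.84
a = 3346.28 − 0.84(3042) = 3346.28 − 2555.28 = 791
C = 791 + 0.84(6245) = 6036.8
S = 6245 − 6036.8 = 208.2

S = 208.2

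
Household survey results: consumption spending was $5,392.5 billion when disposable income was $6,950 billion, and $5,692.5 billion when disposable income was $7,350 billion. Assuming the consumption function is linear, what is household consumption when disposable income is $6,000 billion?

MPC = (5692.5 − 5392.5)/(7350 − 6950) = 300/400 = 0.75
a = 5392.5 − 0.75(6950) = 5392.5 − 5212.5 = 180
C = 180 + 0.75(6000) = 180 + 4500 = 4680

C = 4680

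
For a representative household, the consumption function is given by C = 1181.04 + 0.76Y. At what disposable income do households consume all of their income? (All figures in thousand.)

At break-even, C = Y: 1181.04 + 0.76Y = Y
0.24Y = 1181.04, so Y = 1181.04/0.24 = 4921

Y = 4921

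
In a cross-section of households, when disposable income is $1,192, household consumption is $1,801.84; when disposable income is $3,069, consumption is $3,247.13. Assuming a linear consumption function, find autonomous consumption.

a = 884

MPC = ΔC/ΔY = (3247.13 − 1801.84)/(3069 − 1192) = 1445.29/1877 = 0.77
a = C − MPC·Y = 1801.84 − 0.77(1192) = 1801.84 − 917.84 = 884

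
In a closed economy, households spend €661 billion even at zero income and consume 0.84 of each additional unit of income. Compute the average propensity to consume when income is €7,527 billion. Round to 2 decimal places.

C = 661 + 0.84(7527) = 6983.68
APC = C/Y = 6983.68/7527 = 0.93

APC = 0.93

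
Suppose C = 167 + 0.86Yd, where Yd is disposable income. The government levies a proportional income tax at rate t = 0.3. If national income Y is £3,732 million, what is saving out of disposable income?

S = 198.736

Yd = (1 − 0.3)(3732) = 0.7(3732) = 2612.4
C = 167 + 0.86(2612.4) = 167 + 2246.664 = 2413.664
S = Yd − C = 2612.4 − 2413.664 = 198.736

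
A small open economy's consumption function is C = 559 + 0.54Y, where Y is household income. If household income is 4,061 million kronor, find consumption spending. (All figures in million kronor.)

C = 2751.94

C = 559 + 0.54(4061) = 559 + 2192.94 = 2751.94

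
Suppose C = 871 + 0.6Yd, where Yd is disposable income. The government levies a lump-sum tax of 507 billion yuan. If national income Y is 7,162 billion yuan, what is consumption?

C = 4864

Yd = Y − T = 7162 − 507 = 6655
C = 871 + 0.6(6655) = 871 + 3993 = 4864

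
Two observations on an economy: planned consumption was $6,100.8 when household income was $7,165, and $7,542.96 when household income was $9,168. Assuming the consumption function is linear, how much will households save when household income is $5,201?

MPC = (7542.96 − 6100.8)/(9168 − 7165) = 1442.16/2003 = 0.72
a = 6100.8 − 0.72(7165) = 6100.8 − 5158.8 = 942
C = 942 + 0.72(5201) = 4686.72
S = 5201 − 4686.72 = 514.28

S = 514.28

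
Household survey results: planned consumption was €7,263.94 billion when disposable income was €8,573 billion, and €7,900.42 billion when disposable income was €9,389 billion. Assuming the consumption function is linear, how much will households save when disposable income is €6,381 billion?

MPC = (7900.42 − 7263.94)/(9389 − 8573) = 636.48/816 = 0.78
a = 7263.94 − 0.78(8573) = 7263.94 − 6686.94 = 577
C = 577 + 0.78(6381) = 5554.18
S = 6381 − 5554.18 = 826.82

S = 826.82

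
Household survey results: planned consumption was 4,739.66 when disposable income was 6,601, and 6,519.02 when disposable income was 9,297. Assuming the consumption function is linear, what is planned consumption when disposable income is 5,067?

MPC = (6519.02 − 4739.66)/(9297 − 6601) = 1779.36/2696 = 0.66
a = 4739.66 − 0.66(6601) = 4739.66 − 4356.66 = 383
C = 383 + 0.66(5067) = 383 + 3344.22 = 3727.22

C = 3727.22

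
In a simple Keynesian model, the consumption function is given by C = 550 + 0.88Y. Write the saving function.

S = Y − C = Y − (550 + 0.88Y) = -550 + (1 − 0.88)Y

S = -550 + 0.12Y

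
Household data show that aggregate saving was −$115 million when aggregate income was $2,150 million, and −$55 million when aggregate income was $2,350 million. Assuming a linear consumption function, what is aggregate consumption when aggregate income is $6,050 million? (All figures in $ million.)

MPS = ΔS/ΔY = (-55 − (-115))/(2350 − 2150) = 60/200 = 0.3
MPC = 1 − MPS = 0.7
Autonomous saving = -115 − 0.3(2150) = -760, so a = 760
C = 760 + 0.7(6050) = 760 + 4235 = 4995

C = 4995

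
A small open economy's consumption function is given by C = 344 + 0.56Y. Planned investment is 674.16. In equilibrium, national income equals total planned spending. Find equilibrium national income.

Y = C + I = 344 + 0.56Y + 674.16
Y − 0.56Y = 1018.16
0.44Y = 1018.16, so Y = 1018.16/0.44 = 2314

Y = 2314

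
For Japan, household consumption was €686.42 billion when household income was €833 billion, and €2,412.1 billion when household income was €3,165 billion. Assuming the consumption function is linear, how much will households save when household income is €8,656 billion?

S = 2180.56

MPC = (2412.1 − 686.42)/(3165 − 833) = 1725.68/2332 = 0.74
a = 686.42 − 0.74(833) = 686.42 − 616.42 = 70
C = 70 + 0.74(8656) = 6475.44
S = 8656 − 6475.44 = 2180.56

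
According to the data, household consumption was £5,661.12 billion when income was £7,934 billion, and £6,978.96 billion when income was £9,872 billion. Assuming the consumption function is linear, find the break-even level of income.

MPC = (6978.96 − 5661.12)/(9872 − 7934) = 1317.84/1938 = 0.68
a = 5661.12 − 0.68(7934) = 5661.12 − 5395.12 = 266
Break-even: Y = a/(1−MPC) = 266/0.32 = 831.25

Y = 831.25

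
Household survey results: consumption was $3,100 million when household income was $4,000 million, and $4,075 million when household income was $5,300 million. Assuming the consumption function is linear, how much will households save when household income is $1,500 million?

S = 275

MPC = (4075 − 3100)/(5300 − 4000) = 975/1300 = 0.75
a = 3100 − 0.75(4000) = 3100 − 3000 = 100
C = 100 + 0.75(1500) = 1225
S = 1500 − 1225 = 275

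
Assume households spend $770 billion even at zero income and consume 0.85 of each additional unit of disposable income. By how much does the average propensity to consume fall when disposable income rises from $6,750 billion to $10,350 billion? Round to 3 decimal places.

ΔAPC = 0.040

At Y = 6750: C = 770 + 0.85(6750) = 6507.5, APC = 6507.5/6750 = 0.9641
At Y = 10350: C = 9567.5, APC = 9567.5/10350 = 0.9244
Fall in APC = 0.9641 − 0.9244 = 0.0397 ≈ 0.040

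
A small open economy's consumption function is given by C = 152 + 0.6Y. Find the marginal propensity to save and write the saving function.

MPS = 1 − MPC = 1 − 0.6 = 0.4
S = Y − C = -152 + 0.4Y

MPS = 0.4; S = -152 + 0.4Y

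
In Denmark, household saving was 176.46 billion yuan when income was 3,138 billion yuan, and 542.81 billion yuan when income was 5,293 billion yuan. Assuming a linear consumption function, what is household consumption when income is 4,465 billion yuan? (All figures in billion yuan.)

C = 4062.95

MPS = ΔS/ΔY = (542.81 − 176.46)/(5293 − 3138) = 366.35/2155 = 0.17
MPC = 1 − MPS = 0.83
Autonomous saving = 176.46 − 0.17(3138) = -357, so a = 357
C = 357 + 0.83(4465) = 357 + 3705.95 = 4062.95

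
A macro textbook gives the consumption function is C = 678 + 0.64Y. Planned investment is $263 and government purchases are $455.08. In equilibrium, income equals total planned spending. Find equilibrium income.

Y = 3878

Y = C + I + G = 678 + 0.64Y + 263 + 455.08
Y − 0.64Y = 1396.08
0.36Y = 1396.08, so Y = 1396.08/0.36 = 3878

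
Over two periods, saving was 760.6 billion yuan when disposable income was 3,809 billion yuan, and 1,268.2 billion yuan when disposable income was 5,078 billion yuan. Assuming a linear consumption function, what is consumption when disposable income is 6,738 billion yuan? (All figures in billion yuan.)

C = 4805.8

MPS = ΔS/ΔY = (1268.2 − 760.6)/(5078 − 3809) = 507.6/1269 = 0.4
MPC = 1 − MPS = 0.6
Autonomous saving = 760.6 − 0.4(3809) = -763, so a = 763
C = 763 + 0.6(6738) = 763 + 4042.8 = 4805.8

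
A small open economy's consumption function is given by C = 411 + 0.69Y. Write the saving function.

S = Y − C = Y − (411 + 0.69Y) = -411 + (1 − 0.69)Y

S = -411 + 0.31Y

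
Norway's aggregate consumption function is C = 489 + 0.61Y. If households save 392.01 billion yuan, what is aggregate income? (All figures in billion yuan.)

S = Y − C = -489 + 0.39Y
-489 + 0.39Y = 392.01, so 0.39Y = 881.01 and Y = 2259

Y = 2259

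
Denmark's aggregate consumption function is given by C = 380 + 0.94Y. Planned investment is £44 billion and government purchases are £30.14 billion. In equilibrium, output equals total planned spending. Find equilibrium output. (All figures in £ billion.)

Y = C + I + G = 380 + 0.94Y + 44 + 30.14
Y − 0.94Y = 454.14
0.06Y = 454.14, so Y = 454.14/0.06 = 7569

Y = 7569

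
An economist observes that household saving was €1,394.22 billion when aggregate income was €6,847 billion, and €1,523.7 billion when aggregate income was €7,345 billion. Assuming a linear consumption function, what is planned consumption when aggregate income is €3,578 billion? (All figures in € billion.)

MPS = ΔS/ΔY = (1523.7 − 1394.22)/(7345 − 6847) = 129.48/498 = 0.26
MPC = 1 − MPS = 0.74
Autonomous saving = 1394.22 − 0.26(6847) = -386, so a = 386
C = 386 + 0.74(3578) = 386 + 2647.72 = 3033.72

C = 3033.72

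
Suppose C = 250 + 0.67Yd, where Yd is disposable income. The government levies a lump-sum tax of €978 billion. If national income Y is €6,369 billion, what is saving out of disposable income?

S = 1529.03

Yd = Y − T = 6369 − 978 = 5391
C = 250 + 0.67(5391) = 250 + 3611.97 = 3861.97
S = Yd − C = 5391 − 3861.97 = 1529.03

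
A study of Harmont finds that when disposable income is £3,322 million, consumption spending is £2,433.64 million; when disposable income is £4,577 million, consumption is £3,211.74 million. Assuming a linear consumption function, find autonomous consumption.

a = 374

MPC = ΔC/ΔY = (3211.74 − 2433.64)/(4577 − 3322) = 778.1/1255 = 0.62
a = C − MPC·Y = 2433.64 − 0.62(3322) = 2433.64 − 2059.64 = 374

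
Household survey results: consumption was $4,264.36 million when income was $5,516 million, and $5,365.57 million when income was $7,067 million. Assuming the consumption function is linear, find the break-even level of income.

Y = 1200

MPC = (5365.57 − 4264.36)/(7067 − 5516) = 1101.21/1551 = 0.71
a = 4264.36 − 0.71(5516) = 4264.36 − 3916.36 = 348
Break-even: Y = a/(1−MPC) = 348/0.29 = 1200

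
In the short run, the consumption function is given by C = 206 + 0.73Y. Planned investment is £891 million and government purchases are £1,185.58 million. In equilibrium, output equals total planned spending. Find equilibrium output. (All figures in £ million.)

Y = C + I + G = 206 + 0.73Y + 891 + 1185.58
Y − 0.73Y = 2282.58
0.27Y = 2282.58, so Y = 2282.58/0.27 = 8454

Y = 8454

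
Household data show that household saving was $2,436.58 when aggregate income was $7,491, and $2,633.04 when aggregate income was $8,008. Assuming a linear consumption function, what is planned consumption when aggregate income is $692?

C = 839.04

MPS = ΔS/ΔY = (2633.04 − 2436.58)/(8008 − 7491) = 196.46/517 = 0.38
MPC = 1 − MPS = 0.62
Autonomous saving = 2436.58 − 0.38(7491) = -410, so a = 410
C = 410 + 0.62(692) = 410 + 429.04 = 839.04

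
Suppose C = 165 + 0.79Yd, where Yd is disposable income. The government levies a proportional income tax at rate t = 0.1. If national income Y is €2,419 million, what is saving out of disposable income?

Yd = (1 − 0.1)(2419) = 0.9(2419) = 2177.1
C = 165 + 0.79(2177.1) = 165 + 1719.909 = 1884.909
S = Yd − C = 2177.1 − 1884.909 = 292.191

S = 292.191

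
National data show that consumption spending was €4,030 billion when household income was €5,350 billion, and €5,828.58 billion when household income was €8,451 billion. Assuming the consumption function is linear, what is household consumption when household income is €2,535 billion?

C = 2397.3

MPC = (5828.58 − 4030)/(8451 − 5350) = 1798.58/3101 = 0.58
a = 4030 − 0.58(5350) = 4030 − 3103 = 927
C = 927 + 0.58(2535) = 927 + 1470.3 = 2397.3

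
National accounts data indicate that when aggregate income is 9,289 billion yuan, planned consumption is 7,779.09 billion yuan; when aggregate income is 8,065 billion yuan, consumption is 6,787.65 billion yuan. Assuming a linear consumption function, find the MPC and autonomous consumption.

MPC = ΔC/ΔY = (7779.09 − 6787.65)/(9289 − 8065) = 991.44/1224 = 0.81
a = C − MPC·Y = 6787.65 − 0.81(8065) = 6787.65 − 6532.65 = 255

MPC = 0.81; a = 255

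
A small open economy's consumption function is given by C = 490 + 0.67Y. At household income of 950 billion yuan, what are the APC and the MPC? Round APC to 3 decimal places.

APC = 1.186; MPC = 0.67

MPC = 0.67 (the slope of the consumption function)
C = 490 + 0.67(950) = 1126.5, so APC = 1126.5/950 = 1.186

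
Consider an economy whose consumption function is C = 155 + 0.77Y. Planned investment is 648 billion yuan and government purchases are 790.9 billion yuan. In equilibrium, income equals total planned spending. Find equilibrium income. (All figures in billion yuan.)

Y = 6930

Y = C + I + G = 155 + 0.77Y + 648 + 790.9
Y − 0.77Y = 1593.9
0.23Y = 1593.9, so Y = 1593.9/0.23 = 6930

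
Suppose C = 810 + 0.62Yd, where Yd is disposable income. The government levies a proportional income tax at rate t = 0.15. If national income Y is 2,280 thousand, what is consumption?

Yd = (1 − 0.15)(2280) = 0.85(2280) = 1938
C = 810 + 0.62(1938) = 810 + 1201.56 = 2011.56

C = 2011.56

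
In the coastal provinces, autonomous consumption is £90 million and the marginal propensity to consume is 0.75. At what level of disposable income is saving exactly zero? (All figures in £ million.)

Y = 360

At break-even, C = Y: 90 + 0.75Y = Y
0.25Y = 90, so Y = 90/0.25 = 360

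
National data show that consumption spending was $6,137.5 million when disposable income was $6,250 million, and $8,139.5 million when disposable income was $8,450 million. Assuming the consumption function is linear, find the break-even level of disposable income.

Y = 5000

MPC = (8139.5 − 6137.5)/(8450 − 6250) = 2002/2200 = 0.91
a = 6137.5 − 0.91(6250) = 6137.5 − 5687.5 = 450
Break-even: Y = a/(1−MPC) = 450/0.09 = 5000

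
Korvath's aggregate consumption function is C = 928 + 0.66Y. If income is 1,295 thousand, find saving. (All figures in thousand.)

C = 928 + 0.66(1295) = 928 + 854.7 = 1782.7
S = Y − C = 1295 − 1782.7 = -487.7

S = -487.7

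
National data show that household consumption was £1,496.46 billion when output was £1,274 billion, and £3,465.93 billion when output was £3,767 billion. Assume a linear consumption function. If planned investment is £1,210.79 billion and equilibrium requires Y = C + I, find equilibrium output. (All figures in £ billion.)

MPC = (3465.93 − 1496.46)/(3767 − 1274) = 1969.47/2493 = 0.79
a = 1496.46 − 0.79(1274) = 490
Equilibrium: Y = 490 + 0.79Y + 1210.79
0.21Y = 1700.79, so Y = 1700.79/0.21 = 8099

Y = 8099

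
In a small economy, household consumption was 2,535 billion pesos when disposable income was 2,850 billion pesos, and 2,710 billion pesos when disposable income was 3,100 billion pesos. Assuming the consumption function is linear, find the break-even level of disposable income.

Y = 1800

MPC = (2710 − 2535)/(3100 − 2850) = 175/250 = 0.7
a = 2535 − 0.7(2850) = 2535 − 1995 = 540
Break-even: Y = a/(1−MPC) = 540/0.3 = 1800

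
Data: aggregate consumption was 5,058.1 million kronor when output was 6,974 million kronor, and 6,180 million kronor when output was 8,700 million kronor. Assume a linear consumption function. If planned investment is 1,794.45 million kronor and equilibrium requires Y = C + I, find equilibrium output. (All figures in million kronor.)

Y = 6627

MPC = (6180 − 5058.1)/(8700 − 6974) = 1121.9/1726 = 0.65
a = 5058.1 − 0.65(6974) = 525
Equilibrium: Y = 525 + 0.65Y + 1794.45
0.35Y = 2319.45, so Y = 2319.45/0.35 = 6627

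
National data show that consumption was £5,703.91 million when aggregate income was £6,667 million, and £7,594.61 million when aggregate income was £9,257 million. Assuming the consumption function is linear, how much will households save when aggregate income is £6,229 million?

MPC = (7594.61 − 5703.91)/(9257 − 6667) = 1890.7/2590 = 0.73
a = 5703.91 − 0.73(6667) = 5703.91 − 4866.91 = 837
C = 837 + 0.73(6229) = 5384.17
S = 6229 − 5384.17 = 844.83

S = 844.83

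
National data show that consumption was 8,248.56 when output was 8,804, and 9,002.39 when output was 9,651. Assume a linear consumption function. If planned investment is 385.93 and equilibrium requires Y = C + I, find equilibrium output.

Y = 7263

MPC = (9002.39 − 8248.56)/(9651 − 8804) = 753.83/847 = 0.89
a = 8248.56 − 0.89(8804) = 413
Equilibrium: Y = 413 + 0.89Y + 385.93
0.11Y = 798.93, so Y = 798.93/0.11 = 7263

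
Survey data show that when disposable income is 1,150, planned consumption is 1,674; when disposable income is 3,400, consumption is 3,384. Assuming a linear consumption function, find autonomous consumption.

MPC = ΔC/ΔY = (3384 − 1674)/(3400 − 1150) = 1710/2250 = 0.76
a = C − MPC·Y = 1674 − 0.76(1150) = 1674 − 874 = 800

a = 800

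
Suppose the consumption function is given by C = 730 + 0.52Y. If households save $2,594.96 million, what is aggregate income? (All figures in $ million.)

S = Y − C = -730 + 0.48Y
-730 + 0.48Y = 2594.96, so 0.48Y = 3324.96 and Y = 6927

Y = 6927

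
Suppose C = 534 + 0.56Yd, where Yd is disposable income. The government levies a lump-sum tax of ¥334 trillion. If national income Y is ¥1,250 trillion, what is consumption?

Yd = Y − T = 1250 − 334 = 916
C = 534 + 0.56(916) = 534 + 512.96 = 1046.96

C = 1046.96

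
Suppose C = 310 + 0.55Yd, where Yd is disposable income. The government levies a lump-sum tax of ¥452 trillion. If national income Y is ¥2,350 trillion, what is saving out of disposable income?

Yd = Y − T = 2350 − 452 = 1898
C = 310 + 0.55(1898) = 310 + 1043.9 = 1353.9
S = Yd − C = 1898 − 1353.9 = 544.1

S = 544.1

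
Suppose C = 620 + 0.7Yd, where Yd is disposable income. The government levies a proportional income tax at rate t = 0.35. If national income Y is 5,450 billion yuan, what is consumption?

Yd = (1 − 0.35)(5450) = 0.65(5450) = 3542.5
C = 620 + 0.7(3542.5) = 620 + 2479.75 = 3099.75

C = 3099.75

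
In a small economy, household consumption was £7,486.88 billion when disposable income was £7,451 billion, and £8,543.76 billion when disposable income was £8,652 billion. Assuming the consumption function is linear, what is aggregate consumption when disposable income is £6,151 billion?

MPC = (8543.76 − 7486.88)/(8652 − 7451) = 1056.88/1201 = 0.88
a = 7486.88 − 0.88(7451) = 7486.88 − 6556.88 = 930
C = 930 + 0.88(6151) = 930 + 5412.88 = 6342.88

C = 6342.88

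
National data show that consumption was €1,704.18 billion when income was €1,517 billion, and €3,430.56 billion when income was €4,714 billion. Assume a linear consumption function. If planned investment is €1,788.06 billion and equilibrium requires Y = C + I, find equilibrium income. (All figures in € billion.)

Y = 5811

MPC = (3430.56 − 1704.18)/(4714 − 1517) = 1726.38/3197 = 0.54
a = 1704.18 − 0.54(1517) = 885
Equilibrium: Y = 885 + 0.54Y + 1788.06
0.46Y = 2673.06, so Y = 2673.06/0.46 = 5811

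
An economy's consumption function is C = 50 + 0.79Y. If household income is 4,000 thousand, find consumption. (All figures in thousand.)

C = 50 + 0.79(4000) = 50 + 3160 = 3210

C = 3210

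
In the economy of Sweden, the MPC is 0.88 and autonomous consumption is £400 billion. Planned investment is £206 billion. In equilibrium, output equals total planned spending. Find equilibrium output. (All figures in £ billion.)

Y = C + I = 400 + 0.88Y + 206
Y − 0.88Y = 606
0.12Y = 606, so Y = 606/0.12 = 5050

Y = 5050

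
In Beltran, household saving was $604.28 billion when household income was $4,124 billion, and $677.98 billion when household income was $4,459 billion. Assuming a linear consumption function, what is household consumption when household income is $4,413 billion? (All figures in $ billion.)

C = 3745.14

MPS = ΔS/ΔY = (677.98 − 604.28)/(4459 − 4124) = 73.7/335 = 0.22
MPC = 1 − MPS = 0.78
Autonomous saving = 604.28 − 0.22(4124) = -303, so a = 303
C = 303 + 0.78(4413) = 303 + 3442.14 = 3745.14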